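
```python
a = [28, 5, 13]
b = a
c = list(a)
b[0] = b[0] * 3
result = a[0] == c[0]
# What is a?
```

After line 1: a = [28, 5, 13]
After line 2 (b = a, alias): a = [28, 5, 13], b = [28, 5, 13]
After line 3 (c = list(a) is a copy, new object): c = [28, 5, 13]
After line 4 (b[0] = 28 * 3 = 84; mutates shared a/b): a = b = [84, 5, 13], c = [28, 5, 13]
After line 5 (a[0] = 84, c[0] = 28; result = False)

[84, 5, 13]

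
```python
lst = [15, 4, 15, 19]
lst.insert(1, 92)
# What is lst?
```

[15, 92, 4, 15, 19]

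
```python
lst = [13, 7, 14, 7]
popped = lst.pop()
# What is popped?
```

7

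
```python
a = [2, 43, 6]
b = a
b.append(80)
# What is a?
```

After line 1: a = [2, 43, 6]
After line 2 (b = a is an alias, same object): a = [2, 43, 6], b = [2, 43, 6]
After line 3 (b.append mutates the shared list): a = [2, 43, 6, 80], b = [2, 43, 6, 80]

[2, 43, 6, 80]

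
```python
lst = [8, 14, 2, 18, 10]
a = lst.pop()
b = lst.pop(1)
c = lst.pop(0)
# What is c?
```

After line 1: lst = [8, 14, 2, 18, 10]
After line 2 (pop() -> a = 10): lst = [8, 14, 2, 18]
After line 3 (pop(1) -> b = 14): lst = [8, 2, 18]
After line 4 (pop(0) -> c = 8): lst = [2, 18]

8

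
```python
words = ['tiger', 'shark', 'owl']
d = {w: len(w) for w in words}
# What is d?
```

{'tiger': 5, 'shark': 5, 'owl': 3}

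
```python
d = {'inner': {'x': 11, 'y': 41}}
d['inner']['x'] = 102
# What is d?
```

After line 1: d = {'inner': {'x': 11, 'y': 41}}
After line 2 (inner x overwritten): d = {'inner': {'x': 102, 'y': 41}}

{'inner': {'x': 102, 'y': 41}}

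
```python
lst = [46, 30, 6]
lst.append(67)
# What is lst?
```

[46, 30, 6, 67]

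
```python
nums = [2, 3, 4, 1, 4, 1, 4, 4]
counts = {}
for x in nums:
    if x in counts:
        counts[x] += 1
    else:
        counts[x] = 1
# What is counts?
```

Initial: counts = {}, nums = [2, 3, 4, 1, 4, 1, 4, 4]
See 2: counts = {2: 1}
See 3: counts = {2: 1, 3: 1}
See 4: counts = {2: 1, 3: 1, 4: 1}
See 1: counts = {2: 1, 3: 1, 4: 1, 1: 1}
See 4: counts = {2: 1, 3: 1, 4: 2, 1: 1}
See 1: counts = {2: 1, 3: 1, 4: 2, 1: 2}
See 4: counts = {2: 1, 3: 1, 4: 3, 1: 2}
See 4: counts = {2: 1, 3: 1, 4: 4, 1: 2}

{2: 1, 3: 1, 4: 4, 1: 2}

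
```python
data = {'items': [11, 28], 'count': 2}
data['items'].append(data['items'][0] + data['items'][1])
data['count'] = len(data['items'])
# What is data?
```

After line 1: data = {'items': [11, 28], 'count': 2}
After line 2 (append 11 + 28 = 39): data = {'items': [11, 28, 39], 'count': 2}
After line 3 (count = len(items) = 3): data = {'items': [11, 28, 39], 'count': 3}

{'items': [11, 28, 39], 'count': 3}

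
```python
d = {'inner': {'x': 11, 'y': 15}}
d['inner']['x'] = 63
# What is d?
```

After line 1: d = {'inner': {'x': 11, 'y': 15}}
After line 2 (inner x overwritten): d = {'inner': {'x': 63, 'y': 15}}

{'inner': {'x': 63, 'y': 15}}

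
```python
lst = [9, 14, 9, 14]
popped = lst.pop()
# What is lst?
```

[9, 14, 9]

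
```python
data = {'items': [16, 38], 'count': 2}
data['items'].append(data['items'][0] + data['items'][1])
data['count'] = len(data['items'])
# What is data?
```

After line 1: data = {'items': [16, 38], 'count': 2}
After line 2 (append 16 + 38 = 54): data = {'items': [16, 38, 54], 'count': 2}
After line 3 (count = len(items) = 3): data = {'items': [16, 38, 54], 'count': 3}

{'items': [16, 38, 54], 'count': 3}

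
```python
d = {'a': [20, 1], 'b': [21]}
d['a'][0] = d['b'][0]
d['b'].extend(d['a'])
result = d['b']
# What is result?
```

After line 1: d = {'a': [20, 1], 'b': [21]}
After line 2 (a[0] = b[0] = 21): d = {'a': [21, 1], 'b': [21]}
After line 3 (b.extend(a) appends [21, 1]): d = {'a': [21, 1], 'b': [21, 21, 1]}
After line 4: result = d['b'] = [21, 21, 1]

[21, 21, 1]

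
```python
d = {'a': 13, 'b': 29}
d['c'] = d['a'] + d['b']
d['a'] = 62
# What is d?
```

After line 1: d = {'a': 13, 'b': 29}
After line 2 (d['c'] = 13 + 29): d = {'a': 13, 'b': 29, 'c': 42}
After line 3: d = {'a': 62, 'b': 29, 'c': 42}

{'a': 62, 'b': 29, 'c': 42}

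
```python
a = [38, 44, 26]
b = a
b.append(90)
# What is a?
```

After line 1: a = [38, 44, 26]
After line 2 (b = a is an alias, same object): a = [38, 44, 26], b = [38, 44, 26]
After line 3 (b.append mutates the shared list): a = [38, 44, 26, 90], b = [38, 44, 26, 90]

[38, 44, 26, 90]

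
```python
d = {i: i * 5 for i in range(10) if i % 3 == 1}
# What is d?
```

{1: 5, 4: 20, 7: 35}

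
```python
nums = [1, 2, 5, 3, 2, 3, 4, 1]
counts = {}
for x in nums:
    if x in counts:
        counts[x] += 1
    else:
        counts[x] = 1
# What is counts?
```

Initial: counts = {}, nums = [1, 2, 5, 3, 2, 3, 4, 1]
See 1: counts = {1: 1}
See 2: counts = {1: 1, 2: 1}
See 5: counts = {1: 1, 2: 1, 5: 1}
See 3: counts = {1: 1, 2: 1, 5: 1, 3: 1}
See 2: counts = {1: 1, 2: 2, 5: 1, 3: 1}
See 3: counts = {1: 1, 2: 2, 5: 1, 3: 2}
See 4: counts = {1: 1, 2: 2, 5: 1, 3: 2, 4: 1}
See 1: counts = {1: 2, 2: 2, 5: 1, 3: 2, 4: 1}

{1: 2, 2: 2, 5: 1, 3: 2, 4: 1}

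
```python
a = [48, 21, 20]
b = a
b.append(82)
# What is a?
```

After line 1: a = [48, 21, 20]
After line 2 (b = a is an alias, same object): a = [48, 21, 20], b = [48, 21, 20]
After line 3 (b.append mutates the shared list): a = [48, 21, 20, 82], b = [48, 21, 20, 82]

[48, 21, 20, 82]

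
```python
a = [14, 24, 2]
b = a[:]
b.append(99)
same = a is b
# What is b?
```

After line 1: a = [14, 24, 2]
After line 2 (b = a[:] is a shallow copy, new object): a = [14, 24, 2], b = [14, 24, 2]
After line 3 (append only mutates b): a = [14, 24, 2], b = [14, 24, 2, 99]
After line 4 (same = a is b; different objects -> False): same = False

[14, 24, 2, 99]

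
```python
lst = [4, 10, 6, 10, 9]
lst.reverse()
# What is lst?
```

[9, 10, 6, 10, 4]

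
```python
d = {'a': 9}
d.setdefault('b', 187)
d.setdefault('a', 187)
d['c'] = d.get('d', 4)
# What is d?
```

After line 1: d = {'a': 9}
After line 2 (setdefault adds 'b'=187): d = {'a': 9, 'b': 187}
After line 3 (setdefault 'a' no-op, already exists): d = {'a': 9, 'b': 187}
After line 4 (get('d', 4) returns default since 'd' not in d): d = {'a': 9, 'b': 187, 'c': 4}

{'a': 9, 'b': 187, 'c': 4}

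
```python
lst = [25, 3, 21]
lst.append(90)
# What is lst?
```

[25, 3, 21, 90]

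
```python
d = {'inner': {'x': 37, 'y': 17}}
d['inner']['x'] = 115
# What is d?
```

After line 1: d = {'inner': {'x': 37, 'y': 17}}
After line 2 (inner x overwritten): d = {'inner': {'x': 115, 'y': 17}}

{'inner': {'x': 115, 'y': 17}}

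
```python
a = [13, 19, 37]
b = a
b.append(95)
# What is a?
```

After line 1: a = [13, 19, 37]
After line 2 (b = a is an alias, same object): a = [13, 19, 37], b = [13, 19, 37]
After line 3 (b.append mutates the shared list): a = [13, 19, 37, 95], b = [13, 19, 37, 95]

[13, 19, 37, 95]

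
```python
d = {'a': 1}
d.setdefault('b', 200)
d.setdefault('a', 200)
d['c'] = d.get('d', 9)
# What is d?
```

After line 1: d = {'a': 1}
After line 2 (setdefault adds 'b'=200): d = {'a': 1, 'b': 200}
After line 3 (setdefault 'a' no-op, already exists): d = {'a': 1, 'b': 200}
After line 4 (get('d', 9) returns default since 'd' not in d): d = {'a': 1, 'b': 200, 'c': 9}

{'a': 1, 'b': 200, 'c': 9}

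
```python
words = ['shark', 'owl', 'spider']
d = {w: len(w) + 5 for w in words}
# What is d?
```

{'shark': 10, 'owl': 8, 'spider': 11}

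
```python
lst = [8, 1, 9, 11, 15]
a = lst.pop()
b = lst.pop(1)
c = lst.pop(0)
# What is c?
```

After line 1: lst = [8, 1, 9, 11, 15]
After line 2 (pop() -> a = 15): lst = [8, 1, 9, 11]
After line 3 (pop(1) -> b = 1): lst = [8, 9, 11]
After line 4 (pop(0) -> c = 8): lst = [9, 11]

8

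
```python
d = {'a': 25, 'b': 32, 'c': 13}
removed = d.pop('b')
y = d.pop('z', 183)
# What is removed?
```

After line 1: d = {'a': 25, 'b': 32, 'c': 13}
After line 2 (pop 'b' returns 32): d = {'a': 25, 'c': 13}, removed = 32
After line 3 (pop 'z' missing, returns default 183): d = {'a': 25, 'c': 13}, y = 183

32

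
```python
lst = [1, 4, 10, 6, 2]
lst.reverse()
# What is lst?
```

[2, 6, 10, 4, 1]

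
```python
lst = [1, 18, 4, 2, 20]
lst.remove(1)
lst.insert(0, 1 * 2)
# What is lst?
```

After line 1: lst = [1, 18, 4, 2, 20]
After line 2 (remove first 1): lst = [18, 4, 2, 20]
After line 3 (insert 2 at index 0): lst = [2, 18, 4, 2, 20]

[2, 18, 4, 2, 20]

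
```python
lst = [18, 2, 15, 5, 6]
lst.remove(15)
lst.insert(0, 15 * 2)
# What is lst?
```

After line 1: lst = [18, 2, 15, 5, 6]
After line 2 (remove first 15): lst = [18, 2, 5, 6]
After line 3 (insert 30 at index 0): lst = [30, 18, 2, 5, 6]

[30, 18, 2, 5, 6]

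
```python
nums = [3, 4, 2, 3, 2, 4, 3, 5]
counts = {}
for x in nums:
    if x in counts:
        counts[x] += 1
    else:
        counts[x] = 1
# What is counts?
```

Initial: counts = {}, nums = [3, 4, 2, 3, 2, 4, 3, 5]
See 3: counts = {3: 1}
See 4: counts = {3: 1, 4: 1}
See 2: counts = {3: 1, 4: 1, 2: 1}
See 3: counts = {3: 2, 4: 1, 2: 1}
See 2: counts = {3: 2, 4: 1, 2: 2}
See 4: counts = {3: 2, 4: 2, 2: 2}
See 3: counts = {3: 3, 4: 2, 2: 2}
See 5: counts = {3: 3, 4: 2, 2: 2, 5: 1}

{3: 3, 4: 2, 2: 2, 5: 1}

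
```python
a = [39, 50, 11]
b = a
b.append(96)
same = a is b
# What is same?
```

After line 1: a = [39, 50, 11]
After line 2 (b = a is an alias, same object): a = [39, 50, 11], b = [39, 50, 11]
After line 3 (b.append mutates the shared list): a = [39, 50, 11, 96], b = [39, 50, 11, 96]
After line 4 (same = a is b; same object -> True): same = True

True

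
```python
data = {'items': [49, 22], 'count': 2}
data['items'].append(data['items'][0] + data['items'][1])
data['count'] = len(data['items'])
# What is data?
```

After line 1: data = {'items': [49, 22], 'count': 2}
After line 2 (append 49 + 22 = 71): data = {'items': [49, 22, 71], 'count': 2}
After line 3 (count = len(items) = 3): data = {'items': [49, 22, 71], 'count': 3}

{'items': [49, 22, 71], 'count': 3}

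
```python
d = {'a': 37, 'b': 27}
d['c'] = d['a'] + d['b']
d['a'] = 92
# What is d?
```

After line 1: d = {'a': 37, 'b': 27}
After line 2 (d['c'] = 37 + 27): d = {'a': 37, 'b': 27, 'c': 64}
After line 3: d = {'a': 92, 'b': 27, 'c': 64}

{'a': 92, 'b': 27, 'c': 64}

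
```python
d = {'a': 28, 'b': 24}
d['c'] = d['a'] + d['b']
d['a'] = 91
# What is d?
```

After line 1: d = {'a': 28, 'b': 24}
After line 2 (d['c'] = 28 + 24): d = {'a': 28, 'b': 24, 'c': 52}
After line 3: d = {'a': 91, 'b': 24, 'c': 52}

{'a': 91, 'b': 24, 'c': 52}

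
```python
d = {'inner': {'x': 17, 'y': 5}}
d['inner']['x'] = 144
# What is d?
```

After line 1: d = {'inner': {'x': 17, 'y': 5}}
After line 2 (inner x overwritten): d = {'inner': {'x': 144, 'y': 5}}

{'inner': {'x': 144, 'y': 5}}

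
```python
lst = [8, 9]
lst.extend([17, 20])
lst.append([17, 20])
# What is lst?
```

After line 1: lst = [8, 9]
After line 2 (extend unpacks [17, 20]): lst = [8, 9, 17, 20]
After line 3 (append adds [17, 20] as single element): lst = [8, 9, 17, 20, [17, 20]]

[8, 9, 17, 20, [17, 20]]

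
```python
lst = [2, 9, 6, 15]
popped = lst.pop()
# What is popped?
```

15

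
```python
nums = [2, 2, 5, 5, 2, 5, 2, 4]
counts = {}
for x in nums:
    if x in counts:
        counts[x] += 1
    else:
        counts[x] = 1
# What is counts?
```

Initial: counts = {}, nums = [2, 2, 5, 5, 2, 5, 2, 4]
See 2: counts = {2: 1}
See 2: counts = {2: 2}
See 5: counts = {2: 2, 5: 1}
See 5: counts = {2: 2, 5: 2}
See 2: counts = {2: 3, 5: 2}
See 5: counts = {2: 3, 5: 3}
See 2: counts = {2: 4, 5: 3}
See 4: counts = {2: 4, 5: 3, 4: 1}

{2: 4, 5: 3, 4: 1}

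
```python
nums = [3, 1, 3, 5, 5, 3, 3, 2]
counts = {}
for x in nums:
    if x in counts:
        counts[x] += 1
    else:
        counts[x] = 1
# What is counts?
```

Initial: counts = {}, nums = [3, 1, 3, 5, 5, 3, 3, 2]
See 3: counts = {3: 1}
See 1: counts = {3: 1, 1: 1}
See 3: counts = {3: 2, 1: 1}
See 5: counts = {3: 2, 1: 1, 5: 1}
See 5: counts = {3: 2, 1: 1, 5: 2}
See 3: counts = {3: 3, 1: 1, 5: 2}
See 3: counts = {3: 4, 1: 1, 5: 2}
See 2: counts = {3: 4, 1: 1, 5: 2, 2: 1}

{3: 4, 1: 1, 5: 2, 2: 1}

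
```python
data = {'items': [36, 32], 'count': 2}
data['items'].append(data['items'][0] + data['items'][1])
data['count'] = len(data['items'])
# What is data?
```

After line 1: data = {'items': [36, 32], 'count': 2}
After line 2 (append 36 + 32 = 68): data = {'items': [36, 32, 68], 'count': 2}
After line 3 (count = len(items) = 3): data = {'items': [36, 32, 68], 'count': 3}

{'items': [36, 32, 68], 'count': 3}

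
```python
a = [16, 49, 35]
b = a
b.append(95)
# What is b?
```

After line 1: a = [16, 49, 35]
After line 2 (b = a is an alias, same object): a = [16, 49, 35], b = [16, 49, 35]
After line 3 (b.append mutates the shared list): a = [16, 49, 35, 95], b = [16, 49, 35, 95]

[16, 49, 35, 95]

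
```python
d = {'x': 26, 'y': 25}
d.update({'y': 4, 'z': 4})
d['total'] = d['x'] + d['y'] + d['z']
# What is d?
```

After line 1: d = {'x': 26, 'y': 25}
After line 2 (y overwritten, z added): d = {'x': 26, 'y': 4, 'z': 4}
After line 3 (total = 26 + 4 + 4 = 34): d = {'x': 26, 'y': 4, 'z': 4, 'total': 34}

{'x': 26, 'y': 4, 'z': 4, 'total': 34}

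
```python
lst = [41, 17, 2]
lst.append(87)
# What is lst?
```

[41, 17, 2, 87]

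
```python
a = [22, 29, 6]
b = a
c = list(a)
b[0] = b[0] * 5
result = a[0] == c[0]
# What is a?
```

After line 1: a = [22, 29, 6]
After line 2 (b = a, alias): a = [22, 29, 6], b = [22, 29, 6]
After line 3 (c = list(a) is a copy, new object): c = [22, 29, 6]
After line 4 (b[0] = 22 * 5 = 110; mutates shared a/b): a = b = [110, 29, 6], c = [22, 29, 6]
After line 5 (a[0] = 110, c[0] = 22; result = False)

[110, 29, 6]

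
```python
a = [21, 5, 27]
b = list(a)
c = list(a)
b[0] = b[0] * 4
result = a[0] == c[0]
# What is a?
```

After line 1: a = [21, 5, 27]
After line 2 (b = list(a), copy): a = [21, 5, 27], b = [21, 5, 27]
After line 3 (c = list(a) is a copy, new object): c = [21, 5, 27]
After line 4 (b[0] = 21 * 4 = 84; only b mutates (copy)): a = [21, 5, 27], b = [84, 5, 27], c = [21, 5, 27]
After line 5 (a[0] = 21, c[0] = 21; result = True)

[21, 5, 27]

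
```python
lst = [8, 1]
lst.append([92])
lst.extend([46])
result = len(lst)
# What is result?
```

After line 1: lst = [8, 1]
After line 2 (append adds [92] as single element): lst = [8, 1, [92]]
After line 3 (extend unpacks [46], adds 46): lst = [8, 1, [92], 46]
After line 4: result = len(lst) = 4

4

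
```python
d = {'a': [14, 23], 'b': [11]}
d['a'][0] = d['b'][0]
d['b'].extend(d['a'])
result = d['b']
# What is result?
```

After line 1: d = {'a': [14, 23], 'b': [11]}
After line 2 (a[0] = b[0] = 11): d = {'a': [11, 23], 'b': [11]}
After line 3 (b.extend(a) appends [11, 23]): d = {'a': [11, 23], 'b': [11, 11, 23]}
After line 4: result = d['b'] = [11, 11, 23]

[11, 11, 23]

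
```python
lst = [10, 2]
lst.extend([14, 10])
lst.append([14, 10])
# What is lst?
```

After line 1: lst = [10, 2]
After line 2 (extend unpacks [14, 10]): lst = [10, 2, 14, 10]
After line 3 (append adds [14, 10] as single element): lst = [10, 2, 14, 10, [14, 10]]

[10, 2, 14, 10, [14, 10]]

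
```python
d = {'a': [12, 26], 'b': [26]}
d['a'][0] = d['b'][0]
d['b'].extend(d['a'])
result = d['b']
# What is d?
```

After line 1: d = {'a': [12, 26], 'b': [26]}
After line 2 (a[0] = b[0] = 26): d = {'a': [26, 26], 'b': [26]}
After line 3 (b.extend(a) appends [26, 26]): d = {'a': [26, 26], 'b': [26, 26, 26]}
After line 4: result = d['b'] = [26, 26, 26]

{'a': [26, 26], 'b': [26, 26, 26]}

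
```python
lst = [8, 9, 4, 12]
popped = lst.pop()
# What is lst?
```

[8, 9, 4]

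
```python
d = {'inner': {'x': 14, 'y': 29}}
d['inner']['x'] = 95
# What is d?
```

After line 1: d = {'inner': {'x': 14, 'y': 29}}
After line 2 (inner x overwritten): d = {'inner': {'x': 95, 'y': 29}}

{'inner': {'x': 95, 'y': 29}}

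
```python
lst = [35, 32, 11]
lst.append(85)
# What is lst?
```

[35, 32, 11, 85]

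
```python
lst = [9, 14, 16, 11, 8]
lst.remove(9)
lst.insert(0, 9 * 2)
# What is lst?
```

After line 1: lst = [9, 14, 16, 11, 8]
After line 2 (remove first 9): lst = [14, 16, 11, 8]
After line 3 (insert 18 at index 0): lst = [18, 14, 16, 11, 8]

[18, 14, 16, 11, 8]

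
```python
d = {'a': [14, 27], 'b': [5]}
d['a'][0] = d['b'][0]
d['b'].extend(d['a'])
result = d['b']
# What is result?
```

After line 1: d = {'a': [14, 27], 'b': [5]}
After line 2 (a[0] = b[0] = 5): d = {'a': [5, 27], 'b': [5]}
After line 3 (b.extend(a) appends [5, 27]): d = {'a': [5, 27], 'b': [5, 5, 27]}
After line 4: result = d['b'] = [5, 5, 27]

[5, 5, 27]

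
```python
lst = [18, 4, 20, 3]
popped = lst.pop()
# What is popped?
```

3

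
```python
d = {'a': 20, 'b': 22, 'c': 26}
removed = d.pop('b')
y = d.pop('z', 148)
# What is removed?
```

After line 1: d = {'a': 20, 'b': 22, 'c': 26}
After line 2 (pop 'b' returns 22): d = {'a': 20, 'c': 26}, removed = 22
After line 3 (pop 'z' missing, returns default 148): d = {'a': 20, 'c': 26}, y = 148

22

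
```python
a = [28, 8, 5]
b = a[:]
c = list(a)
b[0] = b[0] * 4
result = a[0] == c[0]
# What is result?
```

After line 1: a = [28, 8, 5]
After line 2 (b = a[:], copy): a = [28, 8, 5], b = [28, 8, 5]
After line 3 (c = list(a) is a copy, new object): c = [28, 8, 5]
After line 4 (b[0] = 28 * 4 = 112; only b mutates (copy)): a = [28, 8, 5], b = [112, 8, 5], c = [28, 8, 5]
After line 5 (a[0] = 28, c[0] = 28; result = True)

True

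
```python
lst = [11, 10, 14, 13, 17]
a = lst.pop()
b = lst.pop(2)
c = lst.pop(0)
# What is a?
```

After line 1: lst = [11, 10, 14, 13, 17]
After line 2 (pop() -> a = 17): lst = [11, 10, 14, 13]
After line 3 (pop(2) -> b = 14): lst = [11, 10, 13]
After line 4 (pop(0) -> c = 11): lst = [10, 13]

17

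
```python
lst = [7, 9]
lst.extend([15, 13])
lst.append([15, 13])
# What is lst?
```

After line 1: lst = [7, 9]
After line 2 (extend unpacks [15, 13]): lst = [7, 9, 15, 13]
After line 3 (append adds [15, 13] as single element): lst = [7, 9, 15, 13, [15, 13]]

[7, 9, 15, 13, [15, 13]]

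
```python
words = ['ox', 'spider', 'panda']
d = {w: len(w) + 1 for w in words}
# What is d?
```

{'ox': 3, 'spider': 7, 'panda': 6}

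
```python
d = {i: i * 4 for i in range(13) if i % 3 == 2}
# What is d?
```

{2: 8, 5: 20, 8: 32, 11: 44}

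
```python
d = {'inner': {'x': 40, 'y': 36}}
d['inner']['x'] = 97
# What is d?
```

After line 1: d = {'inner': {'x': 40, 'y': 36}}
After line 2 (inner x overwritten): d = {'inner': {'x': 97, 'y': 36}}

{'inner': {'x': 97, 'y': 36}}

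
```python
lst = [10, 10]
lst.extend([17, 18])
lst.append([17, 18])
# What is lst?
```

After line 1: lst = [10, 10]
After line 2 (extend unpacks [17, 18]): lst = [10, 10, 17, 18]
After line 3 (append adds [17, 18] as single element): lst = [10, 10, 17, 18, [17, 18]]

[10, 10, 17, 18, [17, 18]]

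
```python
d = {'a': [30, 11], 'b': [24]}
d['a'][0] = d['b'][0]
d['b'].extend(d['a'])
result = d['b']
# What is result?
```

After line 1: d = {'a': [30, 11], 'b': [24]}
After line 2 (a[0] = b[0] = 24): d = {'a': [24, 11], 'b': [24]}
After line 3 (b.extend(a) appends [24, 11]): d = {'a': [24, 11], 'b': [24, 24, 11]}
After line 4: result = d['b'] = [24, 24, 11]

[24, 24, 11]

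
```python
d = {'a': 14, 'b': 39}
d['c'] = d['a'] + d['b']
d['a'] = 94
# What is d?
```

After line 1: d = {'a': 14, 'b': 39}
After line 2 (d['c'] = 14 + 39): d = {'a': 14, 'b': 39, 'c': 53}
After line 3: d = {'a': 94, 'b': 39, 'c': 53}

{'a': 94, 'b': 39, 'c': 53}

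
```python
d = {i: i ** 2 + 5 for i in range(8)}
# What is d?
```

{0: 5, 1: 6, 2: 9, 3: 14, 4: 21, 5: 30, 6: 41, 7: 54}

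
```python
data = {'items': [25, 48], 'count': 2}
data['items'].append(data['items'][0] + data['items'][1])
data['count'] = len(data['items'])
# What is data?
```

After line 1: data = {'items': [25, 48], 'count': 2}
After line 2 (append 25 + 48 = 73): data = {'items': [25, 48, 73], 'count': 2}
After line 3 (count = len(items) = 3): data = {'items': [25, 48, 73], 'count': 3}

{'items': [25, 48, 73], 'count': 3}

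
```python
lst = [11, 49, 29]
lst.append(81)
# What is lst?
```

[11, 49, 29, 81]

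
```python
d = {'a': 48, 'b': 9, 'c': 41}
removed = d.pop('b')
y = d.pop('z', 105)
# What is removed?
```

After line 1: d = {'a': 48, 'b': 9, 'c': 41}
After line 2 (pop 'b' returns 9): d = {'a': 48, 'c': 41}, removed = 9
After line 3 (pop 'z' missing, returns default 105): d = {'a': 48, 'c': 41}, y = 105

9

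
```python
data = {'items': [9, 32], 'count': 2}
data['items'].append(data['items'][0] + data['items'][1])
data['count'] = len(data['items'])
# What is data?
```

After line 1: data = {'items': [9, 32], 'count': 2}
After line 2 (append 9 + 32 = 41): data = {'items': [9, 32, 41], 'count': 2}
After line 3 (count = len(items) = 3): data = {'items': [9, 32, 41], 'count': 3}

{'items': [9, 32, 41], 'count': 3}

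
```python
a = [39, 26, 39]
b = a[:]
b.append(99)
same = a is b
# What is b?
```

After line 1: a = [39, 26, 39]
After line 2 (b = a[:] is a shallow copy, new object): a = [39, 26, 39], b = [39, 26, 39]
After line 3 (append only mutates b): a = [39, 26, 39], b = [39, 26, 39, 99]
After line 4 (same = a is b; different objects -> False): same = False

[39, 26, 39, 99]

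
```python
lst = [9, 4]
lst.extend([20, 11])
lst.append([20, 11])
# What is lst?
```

After line 1: lst = [9, 4]
After line 2 (extend unpacks [20, 11]): lst = [9, 4, 20, 11]
After line 3 (append adds [20, 11] as single element): lst = [9, 4, 20, 11, [20, 11]]

[9, 4, 20, 11, [20, 11]]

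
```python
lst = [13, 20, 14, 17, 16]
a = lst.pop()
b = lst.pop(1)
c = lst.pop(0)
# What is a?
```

After line 1: lst = [13, 20, 14, 17, 16]
After line 2 (pop() -> a = 16): lst = [13, 20, 14, 17]
After line 3 (pop(1) -> b = 20): lst = [13, 14, 17]
After line 4 (pop(0) -> c = 13): lst = [14, 17]

16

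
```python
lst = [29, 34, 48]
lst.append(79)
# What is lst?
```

[29, 34, 48, 79]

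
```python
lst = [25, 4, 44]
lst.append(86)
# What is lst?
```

[25, 4, 44, 86]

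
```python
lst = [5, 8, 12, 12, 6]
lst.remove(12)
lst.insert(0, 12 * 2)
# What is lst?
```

After line 1: lst = [5, 8, 12, 12, 6]
After line 2 (remove first 12): lst = [5, 8, 12, 6]
After line 3 (insert 24 at index 0): lst = [24, 5, 8, 12, 6]

[24, 5, 8, 12, 6]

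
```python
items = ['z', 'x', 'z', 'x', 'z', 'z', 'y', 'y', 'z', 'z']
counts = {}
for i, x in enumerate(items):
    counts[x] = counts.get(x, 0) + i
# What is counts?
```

Initial: counts = {}, items = ['z', 'x', 'z', 'x', 'z', 'z', 'y', 'y', 'z', 'z']
i=0, x='z': counts = {'z': 0}
i=1, x='x': counts = {'z': 0, 'x': 1}
i=2, x='z': counts = {'z': 2, 'x': 1}
i=3, x='x': counts = {'z': 2, 'x': 4}
i=4, x='z': counts = {'z': 6, 'x': 4}
i=5, x='z': counts = {'z': 11, 'x': 4}
i=6, x='y': counts = {'z': 11, 'x': 4, 'y': 6}
i=7, x='y': counts = {'z': 11, 'x': 4, 'y': 13}
i=8, x='z': counts = {'z': 19, 'x': 4, 'y': 13}
i=9, x='z': counts = {'z': 28, 'x': 4, 'y': 13}

{'z': 28, 'x': 4, 'y': 13}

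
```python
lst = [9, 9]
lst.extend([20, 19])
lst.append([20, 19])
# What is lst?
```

After line 1: lst = [9, 9]
After line 2 (extend unpacks [20, 19]): lst = [9, 9, 20, 19]
After line 3 (append adds [20, 19] as single element): lst = [9, 9, 20, 19, [20, 19]]

[9, 9, 20, 19, [20, 19]]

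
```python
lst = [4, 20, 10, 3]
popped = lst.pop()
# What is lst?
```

[4, 20, 10]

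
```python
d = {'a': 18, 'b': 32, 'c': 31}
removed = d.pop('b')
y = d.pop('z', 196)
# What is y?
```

After line 1: d = {'a': 18, 'b': 32, 'c': 31}
After line 2 (pop 'b' returns 32): d = {'a': 18, 'c': 31}, removed = 32
After line 3 (pop 'z' missing, returns default 196): d = {'a': 18, 'c': 31}, y = 196

196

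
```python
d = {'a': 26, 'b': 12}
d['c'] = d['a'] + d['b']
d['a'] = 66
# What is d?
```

After line 1: d = {'a': 26, 'b': 12}
After line 2 (d['c'] = 26 + 12): d = {'a': 26, 'b': 12, 'c': 38}
After line 3: d = {'a': 66, 'b': 12, 'c': 38}

{'a': 66, 'b': 12, 'c': 38}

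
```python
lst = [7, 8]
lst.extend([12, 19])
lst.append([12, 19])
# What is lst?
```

After line 1: lst = [7, 8]
After line 2 (extend unpacks [12, 19]): lst = [7, 8, 12, 19]
After line 3 (append adds [12, 19] as single element): lst = [7, 8, 12, 19, [12, 19]]

[7, 8, 12, 19, [12, 19]]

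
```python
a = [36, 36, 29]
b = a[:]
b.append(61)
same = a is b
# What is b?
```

After line 1: a = [36, 36, 29]
After line 2 (b = a[:] is a shallow copy, new object): a = [36, 36, 29], b = [36, 36, 29]
After line 3 (append only mutates b): a = [36, 36, 29], b = [36, 36, 29, 61]
After line 4 (same = a is b; different objects -> False): same = False

[36, 36, 29, 61]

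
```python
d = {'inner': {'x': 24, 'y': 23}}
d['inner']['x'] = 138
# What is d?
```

After line 1: d = {'inner': {'x': 24, 'y': 23}}
After line 2 (inner x overwritten): d = {'inner': {'x': 138, 'y': 23}}

{'inner': {'x': 138, 'y': 23}}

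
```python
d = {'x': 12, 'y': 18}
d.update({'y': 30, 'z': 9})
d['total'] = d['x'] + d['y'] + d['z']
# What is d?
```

After line 1: d = {'x': 12, 'y': 18}
After line 2 (y overwritten, z added): d = {'x': 12, 'y': 30, 'z': 9}
After line 3 (total = 12 + 30 + 9 = 51): d = {'x': 12, 'y': 30, 'z': 9, 'total': 51}

{'x': 12, 'y': 30, 'z': 9, 'total': 51}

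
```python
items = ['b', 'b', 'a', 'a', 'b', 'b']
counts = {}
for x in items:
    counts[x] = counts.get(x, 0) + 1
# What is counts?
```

Initial: counts = {}, items = ['b', 'b', 'a', 'a', 'b', 'b']
See 'b': counts = {'b': 1}
See 'b': counts = {'b': 2}
See 'a': counts = {'b': 2, 'a': 1}
See 'a': counts = {'b': 2, 'a': 2}
See 'b': counts = {'b': 3, 'a': 2}
See 'b': counts = {'b': 4, 'a': 2}

{'b': 4, 'a': 2}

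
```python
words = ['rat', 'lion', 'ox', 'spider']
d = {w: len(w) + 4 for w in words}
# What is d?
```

{'rat': 7, 'lion': 8, 'ox': 6, 'spider': 10}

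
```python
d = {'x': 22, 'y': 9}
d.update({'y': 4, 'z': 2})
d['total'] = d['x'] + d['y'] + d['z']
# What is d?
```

After line 1: d = {'x': 22, 'y': 9}
After line 2 (y overwritten, z added): d = {'x': 22, 'y': 4, 'z': 2}
After line 3 (total = 22 + 4 + 2 = 28): d = {'x': 22, 'y': 4, 'z': 2, 'total': 28}

{'x': 22, 'y': 4, 'z': 2, 'total': 28}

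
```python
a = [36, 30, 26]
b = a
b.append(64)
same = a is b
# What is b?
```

After line 1: a = [36, 30, 26]
After line 2 (b = a is an alias, same object): a = [36, 30, 26], b = [36, 30, 26]
After line 3 (b.append mutates the shared list): a = [36, 30, 26, 64], b = [36, 30, 26, 64]
After line 4 (same = a is b; same object -> True): same = True

[36, 30, 26, 64]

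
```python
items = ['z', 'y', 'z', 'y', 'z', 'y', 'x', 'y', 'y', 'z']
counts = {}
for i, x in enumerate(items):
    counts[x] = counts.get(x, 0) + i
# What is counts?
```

Initial: counts = {}, items = ['z', 'y', 'z', 'y', 'z', 'y', 'x', 'y', 'y', 'z']
i=0, x='z': counts = {'z': 0}
i=1, x='y': counts = {'z': 0, 'y': 1}
i=2, x='z': counts = {'z': 2, 'y': 1}
i=3, x='y': counts = {'z': 2, 'y': 4}
i=4, x='z': counts = {'z': 6, 'y': 4}
i=5, x='y': counts = {'z': 6, 'y': 9}
i=6, x='x': counts = {'z': 6, 'y': 9, 'x': 6}
i=7, x='y': counts = {'z': 6, 'y': 16, 'x': 6}
i=8, x='y': counts = {'z': 6, 'y': 24, 'x': 6}
i=9, x='z': counts = {'z': 15, 'y': 24, 'x': 6}

{'z': 15, 'y': 24, 'x': 6}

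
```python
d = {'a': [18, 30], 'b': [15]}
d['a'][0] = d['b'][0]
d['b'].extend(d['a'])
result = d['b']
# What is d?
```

After line 1: d = {'a': [18, 30], 'b': [15]}
After line 2 (a[0] = b[0] = 15): d = {'a': [15, 30], 'b': [15]}
After line 3 (b.extend(a) appends [15, 30]): d = {'a': [15, 30], 'b': [15, 15, 30]}
After line 4: result = d['b'] = [15, 15, 30]

{'a': [15, 30], 'b': [15, 15, 30]}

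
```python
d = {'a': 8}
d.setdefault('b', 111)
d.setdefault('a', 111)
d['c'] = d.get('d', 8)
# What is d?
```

After line 1: d = {'a': 8}
After line 2 (setdefault adds 'b'=111): d = {'a': 8, 'b': 111}
After line 3 (setdefault 'a' no-op, already exists): d = {'a': 8, 'b': 111}
After line 4 (get('d', 8) returns default since 'd' not in d): d = {'a': 8, 'b': 111, 'c': 8}

{'a': 8, 'b': 111, 'c': 8}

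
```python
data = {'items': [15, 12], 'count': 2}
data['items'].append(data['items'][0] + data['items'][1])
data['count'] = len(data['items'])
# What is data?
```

After line 1: data = {'items': [15, 12], 'count': 2}
After line 2 (append 15 + 12 = 27): data = {'items': [15, 12, 27], 'count': 2}
After line 3 (count = len(items) = 3): data = {'items': [15, 12, 27], 'count': 3}

{'items': [15, 12, 27], 'count': 3}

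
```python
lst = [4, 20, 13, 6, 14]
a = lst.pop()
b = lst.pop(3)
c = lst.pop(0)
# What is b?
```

After line 1: lst = [4, 20, 13, 6, 14]
After line 2 (pop() -> a = 14): lst = [4, 20, 13, 6]
After line 3 (pop(3) -> b = 6): lst = [4, 20, 13]
After line 4 (pop(0) -> c = 4): lst = [20, 13]

6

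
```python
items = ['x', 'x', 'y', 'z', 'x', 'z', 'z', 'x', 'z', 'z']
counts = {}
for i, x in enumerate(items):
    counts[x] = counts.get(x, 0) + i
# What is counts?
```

Initial: counts = {}, items = ['x', 'x', 'y', 'z', 'x', 'z', 'z', 'x', 'z', 'z']
i=0, x='x': counts = {'x': 0}
i=1, x='x': counts = {'x': 1}
i=2, x='y': counts = {'x': 1, 'y': 2}
i=3, x='z': counts = {'x': 1, 'y': 2, 'z': 3}
i=4, x='x': counts = {'x': 5, 'y': 2, 'z': 3}
i=5, x='z': counts = {'x': 5, 'y': 2, 'z': 8}
i=6, x='z': counts = {'x': 5, 'y': 2, 'z': 14}
i=7, x='x': counts = {'x': 12, 'y': 2, 'z': 14}
i=8, x='z': counts = {'x': 12, 'y': 2, 'z': 22}
i=9, x='z': counts = {'x': 12, 'y': 2, 'z': 31}

{'x': 12, 'y': 2, 'z': 31}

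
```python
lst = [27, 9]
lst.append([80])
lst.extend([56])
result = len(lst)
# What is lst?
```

After line 1: lst = [27, 9]
After line 2 (append adds [80] as single element): lst = [27, 9, [80]]
After line 3 (extend unpacks [56], adds 56): lst = [27, 9, [80], 56]
After line 4: result = len(lst) = 4

[27, 9, [80], 56]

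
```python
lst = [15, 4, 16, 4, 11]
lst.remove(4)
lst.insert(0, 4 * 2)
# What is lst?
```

After line 1: lst = [15, 4, 16, 4, 11]
After line 2 (remove first 4): lst = [15, 16, 4, 11]
After line 3 (insert 8 at index 0): lst = [8, 15, 16, 4, 11]

[8, 15, 16, 4, 11]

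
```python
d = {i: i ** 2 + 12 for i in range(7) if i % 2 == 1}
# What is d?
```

{1: 13, 3: 21, 5: 37}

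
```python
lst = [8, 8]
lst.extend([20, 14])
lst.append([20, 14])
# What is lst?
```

After line 1: lst = [8, 8]
After line 2 (extend unpacks [20, 14]): lst = [8, 8, 20, 14]
After line 3 (append adds [20, 14] as single element): lst = [8, 8, 20, 14, [20, 14]]

[8, 8, 20, 14, [20, 14]]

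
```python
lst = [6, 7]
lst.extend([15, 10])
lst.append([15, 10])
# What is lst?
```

After line 1: lst = [6, 7]
After line 2 (extend unpacks [15, 10]): lst = [6, 7, 15, 10]
After line 3 (append adds [15, 10] as single element): lst = [6, 7, 15, 10, [15, 10]]

[6, 7, 15, 10, [15, 10]]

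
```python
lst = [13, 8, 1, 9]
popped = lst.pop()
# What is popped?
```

9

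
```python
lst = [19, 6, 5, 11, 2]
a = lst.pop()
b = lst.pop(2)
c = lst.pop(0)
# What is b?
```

After line 1: lst = [19, 6, 5, 11, 2]
After line 2 (pop() -> a = 2): lst = [19, 6, 5, 11]
After line 3 (pop(2) -> b = 5): lst = [19, 6, 11]
After line 4 (pop(0) -> c = 19): lst = [6, 11]

5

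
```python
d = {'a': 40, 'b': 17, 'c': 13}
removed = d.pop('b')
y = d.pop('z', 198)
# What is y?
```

After line 1: d = {'a': 40, 'b': 17, 'c': 13}
After line 2 (pop 'b' returns 17): d = {'a': 40, 'c': 13}, removed = 17
After line 3 (pop 'z' missing, returns default 198): d = {'a': 40, 'c': 13}, y = 198

198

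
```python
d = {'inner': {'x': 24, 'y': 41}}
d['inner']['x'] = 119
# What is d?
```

After line 1: d = {'inner': {'x': 24, 'y': 41}}
After line 2 (inner x overwritten): d = {'inner': {'x': 119, 'y': 41}}

{'inner': {'x': 119, 'y': 41}}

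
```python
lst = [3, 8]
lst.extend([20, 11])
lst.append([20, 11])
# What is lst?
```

After line 1: lst = [3, 8]
After line 2 (extend unpacks [20, 11]): lst = [3, 8, 20, 11]
After line 3 (append adds [20, 11] as single element): lst = [3, 8, 20, 11, [20, 11]]

[3, 8, 20, 11, [20, 11]]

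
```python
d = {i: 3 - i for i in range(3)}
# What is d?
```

{0: 3, 1: 2, 2: 1}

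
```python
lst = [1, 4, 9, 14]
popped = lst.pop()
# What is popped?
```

14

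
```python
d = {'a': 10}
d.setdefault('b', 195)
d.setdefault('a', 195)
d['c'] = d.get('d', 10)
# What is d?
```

After line 1: d = {'a': 10}
After line 2 (setdefault adds 'b'=195): d = {'a': 10, 'b': 195}
After line 3 (setdefault 'a' no-op, already exists): d = {'a': 10, 'b': 195}
After line 4 (get('d', 10) returns default since 'd' not in d): d = {'a': 10, 'b': 195, 'c': 10}

{'a': 10, 'b': 195, 'c': 10}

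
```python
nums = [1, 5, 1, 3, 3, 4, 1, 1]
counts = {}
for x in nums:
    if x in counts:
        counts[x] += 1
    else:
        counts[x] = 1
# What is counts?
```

Initial: counts = {}, nums = [1, 5, 1, 3, 3, 4, 1, 1]
See 1: counts = {1: 1}
See 5: counts = {1: 1, 5: 1}
See 1: counts = {1: 2, 5: 1}
See 3: counts = {1: 2, 5: 1, 3: 1}
See 3: counts = {1: 2, 5: 1, 3: 2}
See 4: counts = {1: 2, 5: 1, 3: 2, 4: 1}
See 1: counts = {1: 3, 5: 1, 3: 2, 4: 1}
See 1: counts = {1: 4, 5: 1, 3: 2, 4: 1}

{1: 4, 5: 1, 3: 2, 4: 1}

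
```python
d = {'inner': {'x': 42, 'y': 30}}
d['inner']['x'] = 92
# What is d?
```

After line 1: d = {'inner': {'x': 42, 'y': 30}}
After line 2 (inner x overwritten): d = {'inner': {'x': 92, 'y': 30}}

{'inner': {'x': 92, 'y': 30}}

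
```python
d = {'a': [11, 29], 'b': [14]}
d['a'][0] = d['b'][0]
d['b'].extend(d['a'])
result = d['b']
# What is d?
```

After line 1: d = {'a': [11, 29], 'b': [14]}
After line 2 (a[0] = b[0] = 14): d = {'a': [14, 29], 'b': [14]}
After line 3 (b.extend(a) appends [14, 29]): d = {'a': [14, 29], 'b': [14, 14, 29]}
After line 4: result = d['b'] = [14, 14, 29]

{'a': [14, 29], 'b': [14, 14, 29]}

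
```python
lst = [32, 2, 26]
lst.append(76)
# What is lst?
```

[32, 2, 26, 76]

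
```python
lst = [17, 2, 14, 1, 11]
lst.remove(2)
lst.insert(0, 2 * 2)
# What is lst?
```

After line 1: lst = [17, 2, 14, 1, 11]
After line 2 (remove first 2): lst = [17, 14, 1, 11]
After line 3 (insert 4 at index 0): lst = [4, 17, 14, 1, 11]

[4, 17, 14, 1, 11]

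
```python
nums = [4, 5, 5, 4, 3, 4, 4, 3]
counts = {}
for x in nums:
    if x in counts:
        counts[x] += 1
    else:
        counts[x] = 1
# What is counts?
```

Initial: counts = {}, nums = [4, 5, 5, 4, 3, 4, 4, 3]
See 4: counts = {4: 1}
See 5: counts = {4: 1, 5: 1}
See 5: counts = {4: 1, 5: 2}
See 4: counts = {4: 2, 5: 2}
See 3: counts = {4: 2, 5: 2, 3: 1}
See 4: counts = {4: 3, 5: 2, 3: 1}
See 4: counts = {4: 4, 5: 2, 3: 1}
See 3: counts = {4: 4, 5: 2, 3: 2}

{4: 4, 5: 2, 3: 2}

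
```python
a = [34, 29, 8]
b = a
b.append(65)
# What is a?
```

After line 1: a = [34, 29, 8]
After line 2 (b = a is an alias, same object): a = [34, 29, 8], b = [34, 29, 8]
After line 3 (b.append mutates the shared list): a = [34, 29, 8, 65], b = [34, 29, 8, 65]

[34, 29, 8, 65]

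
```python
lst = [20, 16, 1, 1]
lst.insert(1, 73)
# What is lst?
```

[20, 73, 16, 1, 1]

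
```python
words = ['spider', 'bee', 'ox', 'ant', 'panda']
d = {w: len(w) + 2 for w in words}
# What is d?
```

{'spider': 8, 'bee': 5, 'ox': 4, 'ant': 5, 'panda': 7}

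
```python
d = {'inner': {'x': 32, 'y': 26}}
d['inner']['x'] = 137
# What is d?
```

After line 1: d = {'inner': {'x': 32, 'y': 26}}
After line 2 (inner x overwritten): d = {'inner': {'x': 137, 'y': 26}}

{'inner': {'x': 137, 'y': 26}}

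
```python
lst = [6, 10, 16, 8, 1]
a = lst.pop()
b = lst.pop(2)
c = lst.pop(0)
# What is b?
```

After line 1: lst = [6, 10, 16, 8, 1]
After line 2 (pop() -> a = 1): lst = [6, 10, 16, 8]
After line 3 (pop(2) -> b = 16): lst = [6, 10, 8]
After line 4 (pop(0) -> c = 6): lst = [10, 8]

16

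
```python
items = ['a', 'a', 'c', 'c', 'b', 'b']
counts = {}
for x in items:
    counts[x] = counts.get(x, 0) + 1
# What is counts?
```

Initial: counts = {}, items = ['a', 'a', 'c', 'c', 'b', 'b']
See 'a': counts = {'a': 1}
See 'a': counts = {'a': 2}
See 'c': counts = {'a': 2, 'c': 1}
See 'c': counts = {'a': 2, 'c': 2}
See 'b': counts = {'a': 2, 'c': 2, 'b': 1}
See 'b': counts = {'a': 2, 'c': 2, 'b': 2}

{'a': 2, 'c': 2, 'b': 2}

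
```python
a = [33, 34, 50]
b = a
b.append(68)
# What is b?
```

After line 1: a = [33, 34, 50]
After line 2 (b = a is an alias, same object): a = [33, 34, 50], b = [33, 34, 50]
After line 3 (b.append mutates the shared list): a = [33, 34, 50, 68], b = [33, 34, 50, 68]

[33, 34, 50, 68]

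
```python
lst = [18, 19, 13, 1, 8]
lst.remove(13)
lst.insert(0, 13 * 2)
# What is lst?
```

After line 1: lst = [18, 19, 13, 1, 8]
After line 2 (remove first 13): lst = [18, 19, 1, 8]
After line 3 (insert 26 at index 0): lst = [26, 18, 19, 1, 8]

[26, 18, 19, 1, 8]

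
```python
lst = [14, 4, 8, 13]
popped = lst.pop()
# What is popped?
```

13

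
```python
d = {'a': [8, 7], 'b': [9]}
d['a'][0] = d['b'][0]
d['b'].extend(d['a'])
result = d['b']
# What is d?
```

After line 1: d = {'a': [8, 7], 'b': [9]}
After line 2 (a[0] = b[0] = 9): d = {'a': [9, 7], 'b': [9]}
After line 3 (b.extend(a) appends [9, 7]): d = {'a': [9, 7], 'b': [9, 9, 7]}
After line 4: result = d['b'] = [9, 9, 7]

{'a': [9, 7], 'b': [9, 9, 7]}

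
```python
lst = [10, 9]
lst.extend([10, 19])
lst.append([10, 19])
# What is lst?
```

After line 1: lst = [10, 9]
After line 2 (extend unpacks [10, 19]): lst = [10, 9, 10, 19]
After line 3 (append adds [10, 19] as single element): lst = [10, 9, 10, 19, [10, 19]]

[10, 9, 10, 19, [10, 19]]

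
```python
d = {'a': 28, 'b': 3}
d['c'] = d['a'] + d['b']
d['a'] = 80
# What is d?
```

After line 1: d = {'a': 28, 'b': 3}
After line 2 (d['c'] = 28 + 3): d = {'a': 28, 'b': 3, 'c': 31}
After line 3: d = {'a': 80, 'b': 3, 'c': 31}

{'a': 80, 'b': 3, 'c': 31}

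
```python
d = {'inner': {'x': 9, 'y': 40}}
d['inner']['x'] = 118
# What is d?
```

After line 1: d = {'inner': {'x': 9, 'y': 40}}
After line 2 (inner x overwritten): d = {'inner': {'x': 118, 'y': 40}}

{'inner': {'x': 118, 'y': 40}}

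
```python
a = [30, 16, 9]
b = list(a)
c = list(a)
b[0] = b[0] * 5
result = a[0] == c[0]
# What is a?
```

After line 1: a = [30, 16, 9]
After line 2 (b = list(a), copy): a = [30, 16, 9], b = [30, 16, 9]
After line 3 (c = list(a) is a copy, new object): c = [30, 16, 9]
After line 4 (b[0] = 30 * 5 = 150; only b mutates (copy)): a = [30, 16, 9], b = [150, 16, 9], c = [30, 16, 9]
After line 5 (a[0] = 30, c[0] = 30; result = True)

[30, 16, 9]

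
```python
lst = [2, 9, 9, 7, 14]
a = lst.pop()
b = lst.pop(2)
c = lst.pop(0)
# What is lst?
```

After line 1: lst = [2, 9, 9, 7, 14]
After line 2 (pop() -> a = 14): lst = [2, 9, 9, 7]
After line 3 (pop(2) -> b = 9): lst = [2, 9, 7]
After line 4 (pop(0) -> c = 2): lst = [9, 7]

[9, 7]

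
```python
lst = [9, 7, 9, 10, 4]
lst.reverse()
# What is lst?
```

[4, 10, 9, 7, 9]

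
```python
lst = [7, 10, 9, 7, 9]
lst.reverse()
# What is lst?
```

[9, 7, 9, 10, 7]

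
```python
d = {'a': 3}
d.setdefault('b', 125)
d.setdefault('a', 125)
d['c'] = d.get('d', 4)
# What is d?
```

After line 1: d = {'a': 3}
After line 2 (setdefault adds 'b'=125): d = {'a': 3, 'b': 125}
After line 3 (setdefault 'a' no-op, already exists): d = {'a': 3, 'b': 125}
After line 4 (get('d', 4) returns default since 'd' not in d): d = {'a': 3, 'b': 125, 'c': 4}

{'a': 3, 'b': 125, 'c': 4}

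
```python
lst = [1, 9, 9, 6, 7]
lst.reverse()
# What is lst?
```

[7, 6, 9, 9, 1]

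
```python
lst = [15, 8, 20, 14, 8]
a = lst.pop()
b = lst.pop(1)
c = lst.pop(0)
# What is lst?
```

After line 1: lst = [15, 8, 20, 14, 8]
After line 2 (pop() -> a = 8): lst = [15, 8, 20, 14]
After line 3 (pop(1) -> b = 8): lst = [15, 20, 14]
After line 4 (pop(0) -> c = 15): lst = [20, 14]

[20, 14]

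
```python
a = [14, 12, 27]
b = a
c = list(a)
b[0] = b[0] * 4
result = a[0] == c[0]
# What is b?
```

After line 1: a = [14, 12, 27]
After line 2 (b = a, alias): a = [14, 12, 27], b = [14, 12, 27]
After line 3 (c = list(a) is a copy, new object): c = [14, 12, 27]
After line 4 (b[0] = 14 * 4 = 56; mutates shared a/b): a = b = [56, 12, 27], c = [14, 12, 27]
After line 5 (a[0] = 56, c[0] = 14; result = False)

[56, 12, 27]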